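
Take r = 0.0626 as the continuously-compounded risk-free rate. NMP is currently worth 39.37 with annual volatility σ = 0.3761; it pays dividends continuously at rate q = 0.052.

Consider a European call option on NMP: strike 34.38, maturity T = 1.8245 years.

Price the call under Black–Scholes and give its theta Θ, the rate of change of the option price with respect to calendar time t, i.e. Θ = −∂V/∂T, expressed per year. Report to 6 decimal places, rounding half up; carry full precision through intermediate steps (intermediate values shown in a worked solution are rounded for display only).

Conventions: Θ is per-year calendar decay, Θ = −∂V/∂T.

price = 9.533150
Θ = -1.374608

σ√T = 0.3761·√1.8245 = 0.508014
d₁ = (ln(S/K) + (r−q+σ²/2)T) / (σ√T) = (ln(39.37/34.38) + (0.0626−0.052+0.3761²/2)·1.8245) / 0.508014 = (0.135529 + 0.148379) / 0.508014 = 0.558858
d₂ = d₁ − σ√T = 0.558858 − 0.508014 = 0.050845
e^{−rT} = 0.892067
e^{−qT} = 0.909488
N(d₁) = 0.711871,  N(d₂) = 0.520275
Call price V = S·e^{−qT}·N(d₁) − K·e^{−rT}·N(d₂) = 25.489621 − 15.956471 = 9.533150
φ(d₁) = (1/√(2π))·e^{−d₁²/2} = 0.341264
Θ = −S·e^{−qT}·φ(d₁)·σ/(2√T) + q·S·e^{−qT}·N(d₁) − r·K·e^{−rT}·N(d₂) = −1.701193 + 1.325460 − 0.998875 = -1.374608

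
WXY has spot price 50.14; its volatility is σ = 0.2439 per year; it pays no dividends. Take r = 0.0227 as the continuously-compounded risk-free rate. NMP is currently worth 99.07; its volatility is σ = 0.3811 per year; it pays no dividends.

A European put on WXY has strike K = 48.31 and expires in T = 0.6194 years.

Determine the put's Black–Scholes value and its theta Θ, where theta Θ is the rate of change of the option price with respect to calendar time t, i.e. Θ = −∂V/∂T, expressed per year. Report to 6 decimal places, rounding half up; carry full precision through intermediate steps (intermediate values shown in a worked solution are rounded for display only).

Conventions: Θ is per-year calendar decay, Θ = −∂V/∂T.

σ√T = 0.2439·√0.6194 = 0.191954
d₁ = (ln(S/K) + (r+σ²/2)T) / (σ√T) = (ln(50.14/48.31) + (0.0227+0.2439²/2)·0.6194) / 0.191954 = (0.037181 + 0.032484) / 0.191954 = 0.362921
d₂ = d₁ − σ√T = 0.362921 − 0.191954 = 0.170966
e^{−rT} = 0.986038
N(−d₁) = 0.358332,  N(−d₂) = 0.432125
Put price V = K·e^{−rT}·N(−d₂) − S·N(−d₁) = 20.584493 − 17.966773 = 2.617720
φ(d₁) = (1/√(2π))·e^{−d₁²/2} = 0.373516
Θ = −S·φ(d₁)·σ/(2√T) + r·K·e^{−rT}·N(−d₂) = −2.901950 + 0.467268 = -2.434682

price = 2.617720
Θ = -2.434682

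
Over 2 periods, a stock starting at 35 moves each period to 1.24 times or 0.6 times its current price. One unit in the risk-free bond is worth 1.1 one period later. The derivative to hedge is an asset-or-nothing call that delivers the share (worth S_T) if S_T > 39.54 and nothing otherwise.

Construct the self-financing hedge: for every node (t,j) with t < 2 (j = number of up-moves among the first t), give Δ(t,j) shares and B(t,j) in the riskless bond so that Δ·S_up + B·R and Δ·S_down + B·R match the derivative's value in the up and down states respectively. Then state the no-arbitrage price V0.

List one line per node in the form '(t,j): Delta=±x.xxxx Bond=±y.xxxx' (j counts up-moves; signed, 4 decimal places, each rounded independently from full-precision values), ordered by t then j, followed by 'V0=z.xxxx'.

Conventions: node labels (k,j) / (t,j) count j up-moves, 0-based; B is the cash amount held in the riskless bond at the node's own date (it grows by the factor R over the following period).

(0,0): Delta=1.7063 Bond=-32.5752
(1,0): Delta=0.0000 Bond=0.0000
(1,1): Delta=1.9375 Bond=-45.8659
V0=27.1460

Since d<R<u, set p* = (R−d)/(u−d) = 0.7813; price each node as the discounted p*-expectation of its children.
Payoffs at expiry: V(2,0)=0.0000, V(2,1)=0.0000, V(2,2)=53.8160
(1,0): S=21.0000. Δ = (V_up−V_dn)/(S_up−S_dn) = (0.0000−0.0000)/(26.0400−12.6000) = 0.0000. V = [p*·0.0000 + (1−p*)·0.0000]/1.1 = 0.0000. B = V − Δ·S = 0.0000.
(1,1): S=43.4000. Δ = (V_up−V_dn)/(S_up−S_dn) = (53.8160−0.0000)/(53.8160−26.0400) = 1.9375. V = [p*·53.8160 + (1−p*)·0.0000]/1.1 = 38.2216. B = V − Δ·S = -45.8659.
(0,0): S=35.0000. Δ = (V_up−V_dn)/(S_up−S_dn) = (38.2216−0.0000)/(43.4000−21.0000) = 1.7063. V = [p*·38.2216 + (1−p*)·0.0000]/1.1 = 27.1460. B = V − Δ·S = -32.5752.
Sanity check at the root: Δ(0,0)·S0 + B(0,0) reproduces V0 = 27.1460.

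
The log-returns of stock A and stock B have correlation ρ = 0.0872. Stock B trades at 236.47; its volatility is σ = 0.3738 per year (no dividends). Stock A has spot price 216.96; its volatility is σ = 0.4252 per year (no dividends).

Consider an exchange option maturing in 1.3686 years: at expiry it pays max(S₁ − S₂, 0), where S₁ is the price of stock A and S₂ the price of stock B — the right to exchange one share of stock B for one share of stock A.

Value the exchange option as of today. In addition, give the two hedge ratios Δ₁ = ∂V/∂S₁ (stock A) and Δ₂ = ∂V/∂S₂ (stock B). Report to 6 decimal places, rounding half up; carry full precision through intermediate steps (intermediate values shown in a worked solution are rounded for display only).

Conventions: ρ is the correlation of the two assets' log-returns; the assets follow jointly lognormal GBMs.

σ_eff = √(σ₁² + σ₂² − 2ρσ₁σ₂) = √(0.4252² + 0.3738² − 2·0.0872·0.4252·0.3738) = 0.541112
d₁ = (ln(S₁/S₂) + (q₂ − q₁ + σ_eff²/2)T) / (σ_eff√T) = (ln(216.96/236.47) + (0.0 − 0.0 + 0.146401)·1.3686) / 0.633032 = 0.180491
d₂ = d₁ − σ_eff√T = 0.180491 − 0.633032 = -0.452541
N(d₁) = 0.571616,  N(d₂) = 0.325440
V = S₁·e^{−q₁T}·N(d₁) − S₂·e^{−q₂T}·N(d₂) = 124.017872 − 76.956694 = 47.061179
Key observation: r never enters — measured in units of stock B, the claim is a call on S₁/S₂ struck at 1, so only the dividend yields and σ_eff matter.
Δ₁ = e^{−q₁T}·N(d₁) = 0.571616;  Δ₂ = −e^{−q₂T}·N(d₂) = -0.325440

exchange price = 47.061179
Δ1 = 0.571616
Δ2 = -0.325440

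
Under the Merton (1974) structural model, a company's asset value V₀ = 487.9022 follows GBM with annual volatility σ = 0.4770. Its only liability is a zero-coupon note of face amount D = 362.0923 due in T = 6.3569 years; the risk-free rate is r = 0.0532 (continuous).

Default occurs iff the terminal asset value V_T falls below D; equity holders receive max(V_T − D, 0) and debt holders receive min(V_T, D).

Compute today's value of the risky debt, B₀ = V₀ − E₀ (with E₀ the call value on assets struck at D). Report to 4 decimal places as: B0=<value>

B0=184.6754

With assets at 487.9022 and a single debt payment of 362.0923 at 6.3569 years:
d₁ = [ln(V₀/D) + (r + σ²/2)T] / (σ√T)
   = [ln(487.9022/362.0923) + (0.0532 + 0.5·0.4770²)·6.3569] / (0.4770·√6.3569)
   = [0.298216 + 1.061377] / 1.202655 = 1.130492
d₂ = d₁ − σ√T = 1.130492 − 1.202655 = -0.072163
N(d₁) = 0.870866,  N(d₂) = 0.471236,  e^(−rT) = 0.713062
E₀ = V₀·N(d₁) − D·e^(−rT)·N(d₂)
   = 487.9022·0.870866 − 362.0923·0.713062·0.471236 = 303.226770
B₀ = V₀ − E₀ = 487.9022 − 303.226770 = 184.675430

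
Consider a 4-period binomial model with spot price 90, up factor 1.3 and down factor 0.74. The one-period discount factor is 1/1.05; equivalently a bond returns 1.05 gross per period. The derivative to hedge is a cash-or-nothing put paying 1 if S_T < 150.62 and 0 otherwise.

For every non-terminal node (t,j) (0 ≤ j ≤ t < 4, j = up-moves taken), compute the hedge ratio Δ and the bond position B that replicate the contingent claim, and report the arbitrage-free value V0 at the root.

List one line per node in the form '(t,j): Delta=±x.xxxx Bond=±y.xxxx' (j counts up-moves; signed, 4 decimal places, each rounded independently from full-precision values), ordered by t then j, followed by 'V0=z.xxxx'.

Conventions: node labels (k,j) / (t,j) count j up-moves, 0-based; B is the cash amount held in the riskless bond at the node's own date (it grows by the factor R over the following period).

The replicating-portfolio and risk-neutral prices coincide; use p* = (1.05−0.74)/(1.3−0.74) = 0.5536 for the latter.
Payoffs at expiry: V(4,0)=1.0000, V(4,1)=1.0000, V(4,2)=1.0000, V(4,3)=1.0000, V(4,4)=0.0000
  t=3,j=0: stock 36.4702 → up 47.4112 (V=1.0000), down 26.9879 (V=1.0000). Price 0.9524; hedge Δ=0.0000, bond B=0.9524.
  t=3,j=1: stock 64.0692 → up 83.2900 (V=1.0000), down 47.4112 (V=1.0000). Price 0.9524; hedge Δ=0.0000, bond B=0.9524.
  t=3,j=2: stock 112.5540 → up 146.3202 (V=1.0000), down 83.2900 (V=1.0000). Price 0.9524; hedge Δ=0.0000, bond B=0.9524.
  t=3,j=3: stock 197.7300 → up 257.0490 (V=0.0000), down 146.3202 (V=1.0000). Price 0.4252; hedge Δ=-0.0090, bond B=2.2109.
  t=2,j=0: stock 49.2840 → up 64.0692 (V=0.9524), down 36.4702 (V=0.9524). Price 0.9070; hedge Δ=0.0000, bond B=0.9070.
  t=2,j=1: stock 86.5800 → up 112.5540 (V=0.9524), down 64.0692 (V=0.9524). Price 0.9070; hedge Δ=0.0000, bond B=0.9070.
  t=2,j=2: stock 152.1000 → up 197.7300 (V=0.4252), down 112.5540 (V=0.9524). Price 0.6291; hedge Δ=-0.0062, bond B=1.5705.
  t=1,j=0: stock 66.6000 → up 86.5800 (V=0.9070), down 49.2840 (V=0.9070). Price 0.8638; hedge Δ=0.0000, bond B=0.8638.
  t=1,j=1: stock 117.0000 → up 152.1000 (V=0.6291), down 86.5800 (V=0.9070). Price 0.7173; hedge Δ=-0.0042, bond B=1.2136.
  t=0,j=0: stock 90.0000 → up 117.0000 (V=0.7173), down 66.6000 (V=0.8638). Price 0.7454; hedge Δ=-0.0029, bond B=1.0071.
Check: Δ(0,0)·S0 + B(0,0) = 0.7454 = V0.

(0,0): Delta=-0.0029 Bond=1.0071
(1,0): Delta=0.0000 Bond=0.8638
(1,1): Delta=-0.0042 Bond=1.2136
(2,0): Delta=0.0000 Bond=0.9070
(2,1): Delta=0.0000 Bond=0.9070
(2,2): Delta=-0.0062 Bond=1.5705
(3,0): Delta=0.0000 Bond=0.9524
(3,1): Delta=0.0000 Bond=0.9524
(3,2): Delta=0.0000 Bond=0.9524
(3,3): Delta=-0.0090 Bond=2.2109
V0=0.7454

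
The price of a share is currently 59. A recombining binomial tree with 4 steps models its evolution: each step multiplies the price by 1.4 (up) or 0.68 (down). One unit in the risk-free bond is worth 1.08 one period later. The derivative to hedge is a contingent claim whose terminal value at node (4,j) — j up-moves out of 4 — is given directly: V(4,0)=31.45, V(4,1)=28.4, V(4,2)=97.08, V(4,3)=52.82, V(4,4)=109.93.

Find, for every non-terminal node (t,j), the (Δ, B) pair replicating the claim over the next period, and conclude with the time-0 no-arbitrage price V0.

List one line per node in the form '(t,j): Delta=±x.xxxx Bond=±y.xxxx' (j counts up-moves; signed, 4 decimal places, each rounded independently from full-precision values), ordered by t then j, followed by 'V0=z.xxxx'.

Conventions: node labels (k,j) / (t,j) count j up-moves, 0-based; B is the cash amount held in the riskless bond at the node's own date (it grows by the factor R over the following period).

Since d<R<u, set p* = (R−d)/(u−d) = 0.5556; price each node as the discounted p*-expectation of its children.
Terminal payoffs: V(4,0)=31.4500, V(4,1)=28.4000, V(4,2)=97.0800, V(4,3)=52.8200, V(4,4)=109.9300
(3,0): S=18.5515. Δ = (V_up−V_dn)/(S_up−S_dn) = (28.4000−31.4500)/(25.9721−12.6150) = -0.2283. V = [p*·28.4000 + (1−p*)·31.4500]/1.08 = 27.5514. B = V − Δ·S = 31.7876.
(3,1): S=38.1942. Δ = (V_up−V_dn)/(S_up−S_dn) = (97.0800−28.4000)/(53.4719−25.9721) = 2.4975. V = [p*·97.0800 + (1−p*)·28.4000]/1.08 = 61.6255. B = V − Δ·S = -33.7634.
(3,2): S=78.6352. Δ = (V_up−V_dn)/(S_up−S_dn) = (52.8200−97.0800)/(110.0893−53.4719) = -0.7817. V = [p*·52.8200 + (1−p*)·97.0800]/1.08 = 67.1214. B = V − Δ·S = 128.5936.
(3,3): S=161.8960. Δ = (V_up−V_dn)/(S_up−S_dn) = (109.9300−52.8200)/(226.6544−110.0893) = 0.4899. V = [p*·109.9300 + (1−p*)·52.8200]/1.08 = 78.2850. B = V − Δ·S = -1.0345.
(2,0): S=27.2816. Δ = (V_up−V_dn)/(S_up−S_dn) = (61.6255−27.5514)/(38.1942−18.5515) = 1.7347. V = [p*·61.6255 + (1−p*)·27.5514]/1.08 = 43.0384. B = V − Δ·S = -4.2867.
(2,1): S=56.1680. Δ = (V_up−V_dn)/(S_up−S_dn) = (67.1214−61.6255)/(78.6352−38.1942) = 0.1359. V = [p*·67.1214 + (1−p*)·61.6255]/1.08 = 59.8878. B = V − Δ·S = 52.2546.
(2,2): S=115.6400. Δ = (V_up−V_dn)/(S_up−S_dn) = (78.2850−67.1214)/(161.8960−78.6352) = 0.1341. V = [p*·78.2850 + (1−p*)·67.1214]/1.08 = 67.8920. B = V − Δ·S = 52.3871.
(1,0): S=40.1200. Δ = (V_up−V_dn)/(S_up−S_dn) = (59.8878−43.0384)/(56.1680−27.2816) = 0.5833. V = [p*·59.8878 + (1−p*)·43.0384]/1.08 = 48.5177. B = V − Δ·S = 25.1159.
(1,1): S=82.6000. Δ = (V_up−V_dn)/(S_up−S_dn) = (67.8920−59.8878)/(115.6400−56.1680) = 0.1346. V = [p*·67.8920 + (1−p*)·59.8878]/1.08 = 59.5691. B = V − Δ·S = 48.4520.
(0,0): S=59.0000. Δ = (V_up−V_dn)/(S_up−S_dn) = (59.5691−48.5177)/(82.6000−40.1200) = 0.2602. V = [p*·59.5691 + (1−p*)·48.5177]/1.08 = 50.6087. B = V − Δ·S = 35.2596.
Check: Δ(0,0)·S0 + B(0,0) = 50.6087 = V0.

(0,0): Delta=0.2602 Bond=35.2596
(1,0): Delta=0.5833 Bond=25.1159
(1,1): Delta=0.1346 Bond=48.4520
(2,0): Delta=1.7347 Bond=-4.2867
(2,1): Delta=0.1359 Bond=52.2546
(2,2): Delta=0.1341 Bond=52.3871
(3,0): Delta=-0.2283 Bond=31.7876
(3,1): Delta=2.4975 Bond=-33.7634
(3,2): Delta=-0.7817 Bond=128.5936
(3,3): Delta=0.4899 Bond=-1.0345
V0=50.6087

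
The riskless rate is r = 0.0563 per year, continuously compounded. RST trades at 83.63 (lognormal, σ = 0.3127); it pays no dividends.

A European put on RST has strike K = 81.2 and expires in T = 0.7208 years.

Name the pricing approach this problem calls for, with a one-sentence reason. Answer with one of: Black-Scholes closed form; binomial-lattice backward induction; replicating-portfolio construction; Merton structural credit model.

Key observation: everything needed for the exact continuous-time valuation of the European put on RST (strike 81.2) is given, and no feature rules the closed form out.

framework: Black-Scholes closed form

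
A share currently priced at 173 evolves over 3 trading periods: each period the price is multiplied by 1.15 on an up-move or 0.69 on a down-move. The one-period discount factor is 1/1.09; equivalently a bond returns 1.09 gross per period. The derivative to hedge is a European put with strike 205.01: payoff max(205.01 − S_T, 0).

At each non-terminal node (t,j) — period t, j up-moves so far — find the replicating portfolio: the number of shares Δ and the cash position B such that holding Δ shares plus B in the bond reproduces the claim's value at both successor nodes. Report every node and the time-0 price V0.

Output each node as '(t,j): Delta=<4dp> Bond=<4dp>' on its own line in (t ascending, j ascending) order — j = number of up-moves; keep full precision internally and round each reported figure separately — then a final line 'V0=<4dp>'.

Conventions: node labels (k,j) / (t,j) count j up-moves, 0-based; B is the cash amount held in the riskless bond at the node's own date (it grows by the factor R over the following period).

Under the risk-neutral measure, an up-move has probability p* = (R−d)/(u−d) = 0.8696 and values discount at R = 1.09.
Terminal payoffs: V(3,0)=148.1779, V(3,1)=110.2899, V(3,2)=47.1432, V(3,3)=0.0000
  t=2,j=0: stock 82.3653 → up 94.7201 (V=110.2899), down 56.8321 (V=148.1779). Price 105.7173; hedge Δ=-1.0000, bond B=188.0826.
  t=2,j=1: stock 137.2755 → up 157.8668 (V=47.1432), down 94.7201 (V=110.2899). Price 50.8071; hedge Δ=-1.0000, bond B=188.0826.
  t=2,j=2: stock 228.7925 → up 263.1114 (V=0.0000), down 157.8668 (V=47.1432). Price 5.6414; hedge Δ=-0.4479, bond B=108.1265.
  t=1,j=0: stock 119.3700 → up 137.2755 (V=50.8071), down 82.3653 (V=105.7173). Price 53.1828; hedge Δ=-1.0000, bond B=172.5528.
  t=1,j=1: stock 198.9500 → up 228.7925 (V=5.6414), down 137.2755 (V=50.8071). Price 10.5803; hedge Δ=-0.4935, bond B=108.7666.
  t=0,j=0: stock 173.0000 → up 198.9500 (V=10.5803), down 119.3700 (V=53.1828). Price 14.8047; hedge Δ=-0.5353, bond B=107.4188.
Verification: the root portfolio costs Δ(0,0)·S0 + B(0,0) = 14.8047, matching V0.

(0,0): Delta=-0.5353 Bond=107.4188
(1,0): Delta=-1.0000 Bond=172.5528
(1,1): Delta=-0.4935 Bond=108.7666
(2,0): Delta=-1.0000 Bond=188.0826
(2,1): Delta=-1.0000 Bond=188.0826
(2,2): Delta=-0.4479 Bond=108.1265
V0=14.8047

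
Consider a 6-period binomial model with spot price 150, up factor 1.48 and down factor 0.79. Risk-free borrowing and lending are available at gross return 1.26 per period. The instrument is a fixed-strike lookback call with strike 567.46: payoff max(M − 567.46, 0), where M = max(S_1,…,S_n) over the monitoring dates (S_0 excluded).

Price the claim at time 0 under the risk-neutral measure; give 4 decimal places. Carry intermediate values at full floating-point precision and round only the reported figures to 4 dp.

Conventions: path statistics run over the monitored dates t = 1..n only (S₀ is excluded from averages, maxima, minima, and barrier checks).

Risk-neutral up-probability p* = (R−d)/(u−d) = (1.26−0.79)/(1.48−0.79) = 0.6812; the claim prices as the p*-weighted sum of path payoffs discounted by R^6.
Enumerate all 2^6 = 64 price paths (U = up ×1.48, D = down ×0.79); each path with k up-moves has probability p*^k·(1−p*)^(6−k).
DDDDDD: M=118.5000, payoff=0.0000, prob=0.001051
UDDDDD: M=222.0000, payoff=0.0000, prob=0.002244
DUDDDD: M=175.3800, payoff=0.0000, prob=0.002244
UUDDDD: M=328.5600, payoff=0.0000, prob=0.004795
DDUDDD: M=138.5502, payoff=0.0000, prob=0.002244
UDUDDD: M=259.5624, payoff=0.0000, prob=0.004795
DUUDDD: M=259.5624, payoff=0.0000, prob=0.004795
UUUDDD: M=486.2688, payoff=0.0000, prob=0.010244
DDDUDD: M=118.5000, payoff=0.0000, prob=0.002244
UDDUDD: M=222.0000, payoff=0.0000, prob=0.004795
DUDUDD: M=205.0543, payoff=0.0000, prob=0.004795
UUDUDD: M=384.1524, payoff=0.0000, prob=0.010244
DDUUDD: M=205.0543, payoff=0.0000, prob=0.004795
UDUUDD: M=384.1524, payoff=0.0000, prob=0.010244
DUUUDD: M=384.1524, payoff=0.0000, prob=0.010244
UUUUDD: M=719.6778, payoff=152.2178, prob=0.021885
DDDDUD: M=118.5000, payoff=0.0000, prob=0.002244
UDDDUD: M=222.0000, payoff=0.0000, prob=0.004795
DUDDUD: M=175.3800, payoff=0.0000, prob=0.004795
UUDDUD: M=328.5600, payoff=0.0000, prob=0.010244
DDUDUD: M=161.9929, payoff=0.0000, prob=0.004795
UDUDUD: M=303.4804, payoff=0.0000, prob=0.010244
DUUDUD: M=303.4804, payoff=0.0000, prob=0.010244
UUUDUD: M=568.5455, payoff=1.0855, prob=0.021885
DDDUUD: M=161.9929, payoff=0.0000, prob=0.004795
UDDUUD: M=303.4804, payoff=0.0000, prob=0.010244
DUDUUD: M=303.4804, payoff=0.0000, prob=0.010244
UUDUUD: M=568.5455, payoff=1.0855, prob=0.021885
DDUUUD: M=303.4804, payoff=0.0000, prob=0.010244
UDUUUD: M=568.5455, payoff=1.0855, prob=0.021885
DUUUUD: M=568.5455, payoff=1.0855, prob=0.021885
UUUUUD: M=1065.1232, payoff=497.6632, prob=0.046754
DDDDDU: M=118.5000, payoff=0.0000, prob=0.002244
UDDDDU: M=222.0000, payoff=0.0000, prob=0.004795
DUDDDU: M=175.3800, payoff=0.0000, prob=0.004795
UUDDDU: M=328.5600, payoff=0.0000, prob=0.010244
DDUDDU: M=138.5502, payoff=0.0000, prob=0.004795
UDUDDU: M=259.5624, payoff=0.0000, prob=0.010244
DUUDDU: M=259.5624, payoff=0.0000, prob=0.010244
UUUDDU: M=486.2688, payoff=0.0000, prob=0.021885
DDDUDU: M=127.9744, payoff=0.0000, prob=0.004795
UDDUDU: M=239.7495, payoff=0.0000, prob=0.010244
DUDUDU: M=239.7495, payoff=0.0000, prob=0.010244
UUDUDU: M=449.1509, payoff=0.0000, prob=0.021885
DDUUDU: M=239.7495, payoff=0.0000, prob=0.010244
UDUUDU: M=449.1509, payoff=0.0000, prob=0.021885
DUUUDU: M=449.1509, payoff=0.0000, prob=0.021885
UUUUDU: M=841.4473, payoff=273.9873, prob=0.046754
DDDDUU: M=127.9744, payoff=0.0000, prob=0.004795
UDDDUU: M=239.7495, payoff=0.0000, prob=0.010244
DUDDUU: M=239.7495, payoff=0.0000, prob=0.010244
UUDDUU: M=449.1509, payoff=0.0000, prob=0.021885
DDUDUU: M=239.7495, payoff=0.0000, prob=0.010244
UDUDUU: M=449.1509, payoff=0.0000, prob=0.021885
DUUDUU: M=449.1509, payoff=0.0000, prob=0.021885
UUUDUU: M=841.4473, payoff=273.9873, prob=0.046754
DDDUUU: M=239.7495, payoff=0.0000, prob=0.010244
UDDUUU: M=449.1509, payoff=0.0000, prob=0.021885
DUDUUU: M=449.1509, payoff=0.0000, prob=0.021885
UUDUUU: M=841.4473, payoff=273.9873, prob=0.046754
DDUUUU: M=449.1509, payoff=0.0000, prob=0.021885
UDUUUU: M=841.4473, payoff=273.9873, prob=0.046754
DUUUUU: M=841.4473, payoff=273.9873, prob=0.046754
UUUUUU: M=1576.3823, payoff=1008.9223, prob=0.099883
Price = Σ prob·payoff / R^6 = 191.518188 / 4.001504 = 47.8615

price = 47.8615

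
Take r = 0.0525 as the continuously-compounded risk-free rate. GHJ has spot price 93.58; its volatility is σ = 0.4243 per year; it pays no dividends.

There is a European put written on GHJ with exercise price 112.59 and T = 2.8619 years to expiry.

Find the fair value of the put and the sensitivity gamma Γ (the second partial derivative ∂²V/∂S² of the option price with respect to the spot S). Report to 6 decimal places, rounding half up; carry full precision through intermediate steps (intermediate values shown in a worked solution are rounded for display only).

price = 28.377356
Γ = 0.005660

σ√T = 0.4243·√2.8619 = 0.717795
d₁ = (ln(S/K) + (r+σ²/2)T) / (σ√T) = (ln(93.58/112.59) + (0.0525+0.4243²/2)·2.8619) / 0.717795 = (-0.184936 + 0.407864) / 0.717795 = 0.310574
d₂ = d₁ − σ√T = 0.310574 − 0.717795 = -0.407221
e^{−rT} = 0.860493
N(−d₁) = 0.378062,  N(−d₂) = 0.658077
Put price V = K·e^{−rT}·N(−d₂) − S·N(−d₁) = 63.756432 − 35.379076 = 28.377356
φ(d₁) = (1/√(2π))·e^{−d₁²/2} = 0.380159
Γ = φ(d₁) / (S·σ·√T) = 0.005660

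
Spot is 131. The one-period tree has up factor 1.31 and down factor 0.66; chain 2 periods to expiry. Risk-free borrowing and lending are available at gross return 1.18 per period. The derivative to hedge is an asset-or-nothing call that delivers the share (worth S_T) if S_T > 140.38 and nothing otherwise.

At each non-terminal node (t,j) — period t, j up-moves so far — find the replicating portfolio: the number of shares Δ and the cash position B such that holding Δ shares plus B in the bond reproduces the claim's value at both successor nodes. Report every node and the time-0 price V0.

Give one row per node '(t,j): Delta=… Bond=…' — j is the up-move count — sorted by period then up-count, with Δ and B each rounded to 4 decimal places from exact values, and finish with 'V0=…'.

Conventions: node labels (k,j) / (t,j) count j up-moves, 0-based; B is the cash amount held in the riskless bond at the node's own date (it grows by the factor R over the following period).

Risk-neutral probability p* = (R−d)/(u−d) = (1.18−0.66)/(1.31−0.66) = 0.8000.
Terminal payoffs: V(2,0)=0.0000, V(2,1)=0.0000, V(2,2)=224.8091
(1,0): S=86.4600. Δ = (V_up−V_dn)/(S_up−S_dn) = (0.0000−0.0000)/(113.2626−57.0636) = 0.0000. V = [p*·0.0000 + (1−p*)·0.0000]/1.18 = 0.0000. B = V − Δ·S = 0.0000.
(1,1): S=171.6100. Δ = (V_up−V_dn)/(S_up−S_dn) = (224.8091−0.0000)/(224.8091−113.2626) = 2.0154. V = [p*·224.8091 + (1−p*)·0.0000]/1.18 = 152.4129. B = V − Δ·S = -193.4472.
(0,0): S=131.0000. Δ = (V_up−V_dn)/(S_up−S_dn) = (152.4129−0.0000)/(171.6100−86.4600) = 1.7899. V = [p*·152.4129 + (1−p*)·0.0000]/1.18 = 103.3308. B = V − Δ·S = -131.1506.
As a check, the time-0 holding Δ(0,0)·S0 + B(0,0) comes to 103.3308 — exactly V0.

(0,0): Delta=1.7899 Bond=-131.1506
(1,0): Delta=0.0000 Bond=0.0000
(1,1): Delta=2.0154 Bond=-193.4472
V0=103.3308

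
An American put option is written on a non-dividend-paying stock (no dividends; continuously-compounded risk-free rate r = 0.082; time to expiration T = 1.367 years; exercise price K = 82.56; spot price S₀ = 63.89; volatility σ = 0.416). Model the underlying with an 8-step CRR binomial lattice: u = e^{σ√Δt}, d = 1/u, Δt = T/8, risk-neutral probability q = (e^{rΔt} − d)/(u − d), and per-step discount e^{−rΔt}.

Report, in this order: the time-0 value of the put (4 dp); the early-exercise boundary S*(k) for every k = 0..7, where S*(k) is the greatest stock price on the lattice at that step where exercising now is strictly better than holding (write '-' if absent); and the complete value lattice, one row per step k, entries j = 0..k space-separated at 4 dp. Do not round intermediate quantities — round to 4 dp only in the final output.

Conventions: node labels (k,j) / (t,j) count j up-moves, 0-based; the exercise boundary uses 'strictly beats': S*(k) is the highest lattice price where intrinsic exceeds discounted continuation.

params: Δt=0.17087 u=1.18763 d=0.84201 q=0.49794 e^(-rΔt)=0.98609
t_8 payoffs: 66.4173 59.7912 50.4453 37.2631 18.6700 0.0000 0.0000 0.0000 0.0000
t_7: node(7,0) S=19.1716 payoff=63.3884 vs cont=62.2397 → 63.3884 [stop]  node(7,1) S=27.0410 payoff=55.5190 vs cont=54.3703 → 55.5190 [stop]  node(7,2) S=38.1405 payoff=44.4195 vs cont=43.2708 → 44.4195 [stop]  node(7,3) S=53.7961 payoff=28.7639 vs cont=27.6152 → 28.7639 [stop]  node(7,4) S=75.8779 payoff=6.6821 vs cont=9.2430 → 9.2430 [wait]  node(7,5) S=107.0236 payoff=0.0000 vs cont=0.0000 → 0.0000 [wait]  node(7,6) S=150.9537 payoff=0.0000 vs cont=0.0000 → 0.0000 [wait]  node(7,7) S=212.9159 payoff=0.0000 vs cont=0.0000 → 0.0000 [wait]  ⇒ S*(7)=53.7961
t_6: node(6,0) S=22.7688 payoff=59.7912 vs cont=58.6425 → 59.7912 [stop]  node(6,1) S=32.1147 payoff=50.4453 vs cont=49.2965 → 50.4453 [stop]  node(6,2) S=45.2969 payoff=37.2631 vs cont=36.1143 → 37.2631 [stop]  node(6,3) S=63.8900 payoff=18.6700 vs cont=18.7787 → 18.7787 [wait]  node(6,4) S=90.1150 payoff=0.0000 vs cont=4.5760 → 4.5760 [wait]  node(6,5) S=127.1047 payoff=0.0000 vs cont=0.0000 → 0.0000 [wait]  node(6,6) S=179.2775 payoff=0.0000 vs cont=0.0000 → 0.0000 [wait]  ⇒ S*(6)=45.2969
t_5: node(5,0) S=27.0410 payoff=55.5190 vs cont=54.3703 → 55.5190 [stop]  node(5,1) S=38.1405 payoff=44.4195 vs cont=43.2708 → 44.4195 [stop]  node(5,2) S=53.7961 payoff=28.7639 vs cont=27.6685 → 28.7639 [stop]  node(5,3) S=75.8779 payoff=6.6821 vs cont=11.5437 → 11.5437 [wait]  node(5,4) S=107.0236 payoff=0.0000 vs cont=2.2654 → 2.2654 [wait]  node(5,5) S=150.9537 payoff=0.0000 vs cont=0.0000 → 0.0000 [wait]  ⇒ S*(5)=53.7961
t_4: node(4,0) S=32.1147 payoff=50.4453 vs cont=49.2965 → 50.4453 [stop]  node(4,1) S=45.2969 payoff=37.2631 vs cont=36.1143 → 37.2631 [stop]  node(4,2) S=63.8900 payoff=18.6700 vs cont=19.9083 → 19.9083 [wait]  node(4,3) S=90.1150 payoff=0.0000 vs cont=6.8273 → 6.8273 [wait]  node(4,4) S=127.1047 payoff=0.0000 vs cont=1.1216 → 1.1216 [wait]  ⇒ S*(4)=45.2969
t_3: node(3,0) S=38.1405 payoff=44.4195 vs cont=43.2708 → 44.4195 [stop]  node(3,1) S=53.7961 payoff=28.7639 vs cont=28.2232 → 28.7639 [stop]  node(3,2) S=75.8779 payoff=6.6821 vs cont=13.2084 → 13.2084 [wait]  node(3,3) S=107.0236 payoff=0.0000 vs cont=3.9307 → 3.9307 [wait]  ⇒ S*(3)=53.7961
t_2: node(2,0) S=45.2969 payoff=37.2631 vs cont=36.1143 → 37.2631 [stop]  node(2,1) S=63.8900 payoff=18.6700 vs cont=20.7257 → 20.7257 [wait]  node(2,2) S=90.1150 payoff=0.0000 vs cont=8.4692 → 8.4692 [wait]  ⇒ S*(2)=45.2969
t_1: node(1,0) S=53.7961 payoff=28.7639 vs cont=28.6246 → 28.7639 [stop]  node(1,1) S=75.8779 payoff=6.6821 vs cont=14.4192 → 14.4192 [wait]  ⇒ S*(1)=53.7961
t_0: node(0,0) S=63.8900 payoff=18.6700 vs cont=21.3203 → 21.3203 [wait]  ⇒ S*(0)=-

price = 21.3203
boundary = - 53.7961 45.2969 53.7961 45.2969 53.7961 45.2969 53.7961
tree:
21.3203
28.7639 14.4192
37.2631 20.7257 8.4692
44.4195 28.7639 13.2084 3.9307
50.4453 37.2631 19.9083 6.8273 1.1216
55.5190 44.4195 28.7639 11.5437 2.2654 0.0000
59.7912 50.4453 37.2631 18.7787 4.5760 0.0000 0.0000
63.3884 55.5190 44.4195 28.7639 9.2430 0.0000 0.0000 0.0000
66.4173 59.7912 50.4453 37.2631 18.6700 0.0000 0.0000 0.0000 0.0000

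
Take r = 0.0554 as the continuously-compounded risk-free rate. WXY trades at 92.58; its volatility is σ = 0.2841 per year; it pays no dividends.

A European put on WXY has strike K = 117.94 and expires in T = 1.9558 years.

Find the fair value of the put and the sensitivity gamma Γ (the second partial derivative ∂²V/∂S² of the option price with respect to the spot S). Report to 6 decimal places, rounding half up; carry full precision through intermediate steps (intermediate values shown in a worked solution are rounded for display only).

σ√T = 0.2841·√1.9558 = 0.397314
d₁ = (ln(S/K) + (r+σ²/2)T) / (σ√T) = (ln(92.58/117.94) + (0.0554+0.2841²/2)·1.9558) / 0.397314 = (-0.242103 + 0.187280) / 0.397314 = -0.137983
d₂ = d₁ − σ√T = -0.137983 − 0.397314 = -0.535297
e^{−rT} = 0.897312
N(−d₁) = 0.554873,  N(−d₂) = 0.703778
Put price V = K·e^{−rT}·N(−d₂) − S·N(−d₁) = 74.480089 − 51.370148 = 23.109941
φ(d₁) = (1/√(2π))·e^{−d₁²/2} = 0.395163
Γ = φ(d₁) / (S·σ·√T) = 0.010743

price = 23.109941
Γ = 0.010743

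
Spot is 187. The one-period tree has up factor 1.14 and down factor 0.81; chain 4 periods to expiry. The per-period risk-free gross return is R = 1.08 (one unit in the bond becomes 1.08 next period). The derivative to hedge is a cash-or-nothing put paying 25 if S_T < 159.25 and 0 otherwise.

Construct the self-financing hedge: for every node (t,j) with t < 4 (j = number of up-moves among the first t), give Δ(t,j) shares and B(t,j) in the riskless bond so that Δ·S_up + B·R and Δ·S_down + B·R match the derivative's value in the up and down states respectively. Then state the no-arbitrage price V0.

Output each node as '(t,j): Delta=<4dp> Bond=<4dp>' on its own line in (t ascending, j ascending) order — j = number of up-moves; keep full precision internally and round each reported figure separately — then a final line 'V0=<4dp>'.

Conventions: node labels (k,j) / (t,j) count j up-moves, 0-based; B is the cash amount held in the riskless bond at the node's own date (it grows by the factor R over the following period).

(0,0): Delta=-0.0261 Bond=5.2613
(1,0): Delta=-0.1276 Bond=21.0536
(1,1): Delta=-0.0101 Bond=2.2664
(2,0): Delta=-0.4678 Bond=64.4775
(2,1): Delta=-0.0739 Bond=13.4623
(2,2): Delta=0.0000 Bond=0.0000
(3,0): Delta=0.0000 Bond=23.1481
(3,1): Delta=-0.5416 Bond=79.9663
(3,2): Delta=0.0000 Bond=0.0000
(3,3): Delta=0.0000 Bond=0.0000
V0=0.3815

Risk-neutral probability p* = (R−d)/(u−d) = (1.08−0.81)/(1.14−0.81) = 0.8182.
At maturity the claim pays: V(4,0)=25.0000, V(4,1)=25.0000, V(4,2)=0.0000, V(4,3)=0.0000, V(4,4)=0.0000
  t=3,j=0: stock 99.3795 → up 113.2926 (V=25.0000), down 80.4974 (V=25.0000). Price 23.1481; hedge Δ=0.0000, bond B=23.1481.
  t=3,j=1: stock 139.8674 → up 159.4488 (V=0.0000), down 113.2926 (V=25.0000). Price 4.2088; hedge Δ=-0.5416, bond B=79.9663.
  t=3,j=2: stock 196.8504 → up 224.4095 (V=0.0000), down 159.4488 (V=0.0000). Price 0.0000; hedge Δ=0.0000, bond B=0.0000.
  t=3,j=3: stock 277.0487 → up 315.8355 (V=0.0000), down 224.4095 (V=0.0000). Price 0.0000; hedge Δ=0.0000, bond B=0.0000.
  t=2,j=0: stock 122.6907 → up 139.8674 (V=4.2088), down 99.3795 (V=23.1481). Price 7.0854; hedge Δ=-0.4678, bond B=64.4775.
  t=2,j=1: stock 172.6758 → up 196.8504 (V=0.0000), down 139.8674 (V=4.2088). Price 0.7085; hedge Δ=-0.0739, bond B=13.4623.
  t=2,j=2: stock 243.0252 → up 277.0487 (V=0.0000), down 196.8504 (V=0.0000). Price 0.0000; hedge Δ=0.0000, bond B=0.0000.
  t=1,j=0: stock 151.4700 → up 172.6758 (V=0.7085), down 122.6907 (V=7.0854). Price 1.7296; hedge Δ=-0.1276, bond B=21.0536.
  t=1,j=1: stock 213.1800 → up 243.0252 (V=0.0000), down 172.6758 (V=0.7085). Price 0.1193; hedge Δ=-0.0101, bond B=2.2664.
  t=0,j=0: stock 187.0000 → up 213.1800 (V=0.1193), down 151.4700 (V=1.7296). Price 0.3815; hedge Δ=-0.0261, bond B=5.2613.
Sanity check at the root: Δ(0,0)·S0 + B(0,0) reproduces V0 = 0.3815.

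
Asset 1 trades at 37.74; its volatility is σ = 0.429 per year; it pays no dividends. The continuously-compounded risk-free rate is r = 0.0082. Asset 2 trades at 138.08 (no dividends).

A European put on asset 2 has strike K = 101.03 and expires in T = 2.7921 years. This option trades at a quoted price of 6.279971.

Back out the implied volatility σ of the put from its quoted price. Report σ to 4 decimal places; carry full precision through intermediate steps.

sigma = 0.2593

At σ = 0.2593 the Black–Scholes value reproduces the quote:
σ√T = 0.2593·√2.7921 = 0.433279
d₁ = (ln(S/K) + (r+σ²/2)T) / (σ√T) = (ln(138.08/101.03) + (0.0082+0.2593²/2)·2.7921) / 0.433279 = (0.312416 + 0.116761) / 0.433279 = 0.990531
d₂ = d₁ − σ√T = 0.990531 − 0.433279 = 0.557251
e^{−rT} = 0.977365
N(−d₁) = 0.160957,  N(−d₂) = 0.288678
V = K·e^{−rT}·N(−d₂) − S·N(−d₁) = 28.504973 − 22.225002 = 6.279971 (matching the quote); vega is positive throughout, so no other σ reproduces this price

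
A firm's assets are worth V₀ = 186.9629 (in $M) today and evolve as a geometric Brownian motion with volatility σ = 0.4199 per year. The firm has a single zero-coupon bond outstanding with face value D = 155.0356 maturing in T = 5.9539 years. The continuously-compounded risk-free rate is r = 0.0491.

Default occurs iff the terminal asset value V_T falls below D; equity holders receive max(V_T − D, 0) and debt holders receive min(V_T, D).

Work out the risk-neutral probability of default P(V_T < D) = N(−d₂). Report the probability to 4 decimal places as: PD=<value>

PD=0.5176

With assets at 186.9629 and a single debt payment of 155.0356 at 5.9539 years:
d₁ = [ln(V₀/D) + (r + σ²/2)T] / (σ√T)
   = [ln(186.9629/155.0356) + (0.0491 + 0.5·0.4199²)·5.9539] / (0.4199·√5.9539)
   = [0.187255 + 0.817220] / 1.024582 = 0.980376
d₂ = d₁ − σ√T = 0.980376 − 1.024582 = -0.044205
risk-neutral PD = N(−d₂) = N(0.044205) = 0.517630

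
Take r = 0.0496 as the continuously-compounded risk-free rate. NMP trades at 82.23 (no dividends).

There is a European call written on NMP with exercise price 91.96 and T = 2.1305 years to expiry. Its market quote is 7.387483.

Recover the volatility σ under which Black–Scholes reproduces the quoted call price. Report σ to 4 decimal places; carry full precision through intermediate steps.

At σ = 0.1594 the Black–Scholes value reproduces the quote:
σ√T = 0.1594·√2.1305 = 0.232664
d₁ = (ln(S/K) + (r+σ²/2)T) / (σ√T) = (ln(82.23/91.96) + (0.0496+0.1594²/2)·2.1305) / 0.232664 = (-0.111834 + 0.132739) / 0.232664 = 0.089853
d₂ = d₁ − σ√T = 0.089853 − 0.232664 = -0.142811
e^{−rT} = 0.899719
N(d₁) = 0.535798,  N(d₂) = 0.443220
V = S·N(d₁) − K·e^{−rT}·N(d₂) = 44.058668 − 36.671186 = 7.387483 (the quoted price), and the Black–Scholes price is strictly increasing in σ, so σ is unique

sigma = 0.1594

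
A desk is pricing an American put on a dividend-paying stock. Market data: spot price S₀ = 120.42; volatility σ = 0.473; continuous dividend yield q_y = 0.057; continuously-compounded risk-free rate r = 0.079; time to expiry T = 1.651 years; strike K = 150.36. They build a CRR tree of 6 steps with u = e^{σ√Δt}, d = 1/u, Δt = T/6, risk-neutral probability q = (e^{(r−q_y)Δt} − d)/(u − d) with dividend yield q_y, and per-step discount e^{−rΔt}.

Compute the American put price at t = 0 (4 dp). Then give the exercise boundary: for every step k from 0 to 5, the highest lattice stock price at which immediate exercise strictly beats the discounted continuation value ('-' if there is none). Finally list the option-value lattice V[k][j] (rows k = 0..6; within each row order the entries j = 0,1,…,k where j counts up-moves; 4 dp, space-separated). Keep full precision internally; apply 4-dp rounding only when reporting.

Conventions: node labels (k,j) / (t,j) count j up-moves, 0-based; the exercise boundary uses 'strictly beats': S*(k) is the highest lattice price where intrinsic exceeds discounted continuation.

price = 44.9513
boundary = - - 73.3138 57.2044 73.3138 93.9598
tree:
44.9513
59.8143 29.0078
77.0462 41.7055 14.9288
93.1556 57.9288 23.9438 4.6567
105.7253 77.0462 37.4271 8.6590 0.0000
115.5330 93.1556 56.4002 16.1012 0.0000 0.0000
123.1856 105.7253 77.0462 29.9400 0.0000 0.0000 0.0000

Δt=0.27517  u=1.28161  d=0.78027  q=0.45040  discount=0.97850
step 6 (expiry): payoffs max(K−S,0) = 123.1856 105.7253 77.0462 29.9400 0.0000 0.0000 0.0000
step 5: (k=5,j=0): S=34.8270, K−S=115.5330, hold=112.8417 ⇒ V=115.5330 exercise | (k=5,j=1): S=57.2044, K−S=93.1556, hold=90.8126 ⇒ V=93.1556 exercise | (k=5,j=2): S=93.9598, K−S=56.4002, hold=54.6291 ⇒ V=56.4002 exercise | (k=5,j=3): S=154.3317, K−S=0.0000, hold=16.1012 ⇒ V=16.1012 continue | (k=5,j=4): S=253.4942, K−S=0.0000, hold=0.0000 ⇒ V=0.0000 continue | (k=5,j=5): S=416.3715, K−S=0.0000, hold=0.0000 ⇒ V=0.0000 continue  boundary S*=93.9598
step 4: (k=4,j=0): S=44.6347, K−S=105.7253, hold=103.1866 ⇒ V=105.7253 exercise | (k=4,j=1): S=73.3138, K−S=77.0462, hold=74.9538 ⇒ V=77.0462 exercise | (k=4,j=2): S=120.4200, K−S=29.9400, hold=37.4271 ⇒ V=37.4271 continue | (k=4,j=3): S=197.7933, K−S=0.0000, hold=8.6590 ⇒ V=8.6590 continue | (k=4,j=4): S=324.8811, K−S=0.0000, hold=0.0000 ⇒ V=0.0000 continue  boundary S*=73.3138
step 3: (k=3,j=0): S=57.2044, K−S=93.1556, hold=90.8126 ⇒ V=93.1556 exercise | (k=3,j=1): S=93.9598, K−S=56.4002, hold=57.9288 ⇒ V=57.9288 continue | (k=3,j=2): S=154.3317, K−S=0.0000, hold=23.9438 ⇒ V=23.9438 continue | (k=3,j=3): S=253.4942, K−S=0.0000, hold=4.6567 ⇒ V=4.6567 continue  boundary S*=57.2044
step 2: (k=2,j=0): S=73.3138, K−S=77.0462, hold=75.6275 ⇒ V=77.0462 exercise | (k=2,j=1): S=120.4200, K−S=29.9400, hold=41.7055 ⇒ V=41.7055 continue | (k=2,j=2): S=197.7933, K−S=0.0000, hold=14.9288 ⇒ V=14.9288 continue  boundary S*=73.3138
step 1: (k=1,j=0): S=93.9598, K−S=56.4002, hold=59.8143 ⇒ V=59.8143 continue | (k=1,j=1): S=154.3317, K−S=0.0000, hold=29.0078 ⇒ V=29.0078 continue  boundary S*=-
step 0: (k=0,j=0): S=120.4200, K−S=29.9400, hold=44.9513 ⇒ V=44.9513 continue  boundary S*=-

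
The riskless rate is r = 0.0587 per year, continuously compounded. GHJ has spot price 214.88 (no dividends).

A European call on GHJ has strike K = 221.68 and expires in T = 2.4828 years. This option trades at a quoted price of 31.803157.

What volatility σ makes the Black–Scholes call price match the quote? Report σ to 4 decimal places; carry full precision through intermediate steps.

At σ = 0.1398 the Black–Scholes value reproduces the quote:
σ√T = 0.1398·√2.4828 = 0.220282
d₁ = (ln(S/K) + (r+σ²/2)T) / (σ√T) = (ln(214.88/221.68) + (0.0587+0.1398²/2)·2.4828) / 0.220282 = (-0.031155 + 0.170002) / 0.220282 = 0.630317
d₂ = d₁ − σ√T = 0.630317 − 0.220282 = 0.410035
e^{−rT} = 0.864382
N(d₁) = 0.735756,  N(d₂) = 0.659110
V = S·N(d₁) − K·e^{−rT}·N(d₂) = 158.099330 − 126.296173 = 31.803157 (equal to the quote); since ∂V/∂σ > 0 for all σ, the implied volatility is unique

sigma = 0.1398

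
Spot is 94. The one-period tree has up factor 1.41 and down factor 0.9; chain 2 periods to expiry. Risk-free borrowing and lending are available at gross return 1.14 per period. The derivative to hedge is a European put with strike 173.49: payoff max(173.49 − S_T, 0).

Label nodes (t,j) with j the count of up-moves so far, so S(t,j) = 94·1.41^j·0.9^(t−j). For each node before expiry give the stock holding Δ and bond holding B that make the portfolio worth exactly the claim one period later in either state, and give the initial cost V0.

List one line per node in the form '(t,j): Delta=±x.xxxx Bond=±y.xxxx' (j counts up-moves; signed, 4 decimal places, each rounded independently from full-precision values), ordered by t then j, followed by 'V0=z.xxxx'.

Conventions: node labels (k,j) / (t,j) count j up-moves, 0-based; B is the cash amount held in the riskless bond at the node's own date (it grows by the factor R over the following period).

(0,0): Delta=-0.8847 Bond=124.9378
(1,0): Delta=-1.0000 Bond=152.1842
(1,1): Delta=-0.8019 Bond=131.4545
V0=41.7768

Under the risk-neutral measure, an up-move has probability p* = (R−d)/(u−d) = 0.4706 and values discount at R = 1.14.
At maturity the claim pays: V(2,0)=97.3500, V(2,1)=54.2040, V(2,2)=0.0000
  t=1,j=0: stock 84.6000 → up 119.2860 (V=54.2040), down 76.1400 (V=97.3500). Price 67.5842; hedge Δ=-1.0000, bond B=152.1842.
  t=1,j=1: stock 132.5400 → up 186.8814 (V=0.0000), down 119.2860 (V=54.2040). Price 25.1721; hedge Δ=-0.8019, bond B=131.4545.
  t=0,j=0: stock 94.0000 → up 132.5400 (V=25.1721), down 84.6000 (V=67.5842). Price 41.7768; hedge Δ=-0.8847, bond B=124.9378.
As a check, the time-0 holding Δ(0,0)·S0 + B(0,0) comes to 41.7768 — exactly V0.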